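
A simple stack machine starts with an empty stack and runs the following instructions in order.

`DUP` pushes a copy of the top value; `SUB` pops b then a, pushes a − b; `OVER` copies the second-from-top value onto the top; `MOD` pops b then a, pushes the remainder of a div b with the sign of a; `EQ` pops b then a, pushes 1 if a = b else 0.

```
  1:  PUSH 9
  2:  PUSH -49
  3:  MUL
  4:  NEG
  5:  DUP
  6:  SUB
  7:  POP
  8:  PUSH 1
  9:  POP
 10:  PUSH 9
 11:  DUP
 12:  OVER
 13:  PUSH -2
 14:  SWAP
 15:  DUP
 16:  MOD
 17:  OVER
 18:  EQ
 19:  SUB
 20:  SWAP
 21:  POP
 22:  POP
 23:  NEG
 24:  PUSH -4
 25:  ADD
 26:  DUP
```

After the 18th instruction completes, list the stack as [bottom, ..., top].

PUSH 9   : 9
PUSH -49 : 9 -49
MUL      : -441
NEG      : 441
DUP      : 441 441
SUB      : 0
POP      : (empty)
PUSH 1   : 1
POP      : (empty)
PUSH 9   : 9
DUP      : 9 9
OVER     : 9 9 9
PUSH -2  : 9 9 9 -2
SWAP     : 9 9 -2 9
DUP      : 9 9 -2 9 9
MOD      : 9 9 -2 0
OVER     : 9 9 -2 0 -2
EQ       : 9 9 -2 0

[9, 9, -2, 0]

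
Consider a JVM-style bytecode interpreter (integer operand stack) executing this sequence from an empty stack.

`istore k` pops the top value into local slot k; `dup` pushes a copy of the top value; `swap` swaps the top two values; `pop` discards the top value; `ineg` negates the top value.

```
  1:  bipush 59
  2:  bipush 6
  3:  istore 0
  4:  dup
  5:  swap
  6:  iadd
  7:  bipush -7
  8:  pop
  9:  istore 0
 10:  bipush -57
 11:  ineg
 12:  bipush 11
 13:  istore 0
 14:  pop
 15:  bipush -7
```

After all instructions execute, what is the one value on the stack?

bipush 59  → [59]
bipush 6   → [59, 6]
istore 0   → [59]
dup        → [59, 59]
swap       → [59, 59]
iadd       → [118]
bipush -7  → [118, -7]
pop        → [118]
istore 0   → []
bipush -57 → [-57]
ineg       → [57]
bipush 11  → [57, 11]
istore 0   → [57]
pop        → []
bipush -7  → [-7]

-7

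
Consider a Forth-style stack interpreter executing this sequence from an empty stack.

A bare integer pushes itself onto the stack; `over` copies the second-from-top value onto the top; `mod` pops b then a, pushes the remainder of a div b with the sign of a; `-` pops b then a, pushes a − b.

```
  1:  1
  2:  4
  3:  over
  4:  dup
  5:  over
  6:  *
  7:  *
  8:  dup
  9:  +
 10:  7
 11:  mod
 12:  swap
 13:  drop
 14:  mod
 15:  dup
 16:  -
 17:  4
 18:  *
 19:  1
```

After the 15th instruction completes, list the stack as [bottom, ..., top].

1    → 1
4    → 1 4
over → 1 4 1
dup  → 1 4 1 1
over → 1 4 1 1 1
*    → 1 4 1 1
*    → 1 4 1
dup  → 1 4 1 1
+    → 1 4 2
7    → 1 4 2 7
mod  → 1 4 2
swap → 1 2 4
drop → 1 2
mod  → 1
dup  → 1 1

[1, 1]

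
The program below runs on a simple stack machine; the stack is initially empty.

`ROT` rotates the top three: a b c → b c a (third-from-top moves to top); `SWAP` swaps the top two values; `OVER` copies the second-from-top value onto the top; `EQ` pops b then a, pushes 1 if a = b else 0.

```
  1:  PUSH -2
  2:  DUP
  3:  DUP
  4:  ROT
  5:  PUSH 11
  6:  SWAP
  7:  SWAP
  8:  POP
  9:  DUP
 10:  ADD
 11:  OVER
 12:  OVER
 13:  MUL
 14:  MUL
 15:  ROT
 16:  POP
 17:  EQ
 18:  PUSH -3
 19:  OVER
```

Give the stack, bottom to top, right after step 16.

[-2, -32]

PUSH -2 -> [-2]
DUP     -> [-2, -2]
DUP     -> [-2, -2, -2]
ROT     -> [-2, -2, -2]
PUSH 11 -> [-2, -2, -2, 11]
SWAP    -> [-2, -2, 11, -2]
SWAP    -> [-2, -2, -2, 11]
POP     -> [-2, -2, -2]
DUP     -> [-2, -2, -2, -2]
ADD     -> [-2, -2, -4]
OVER    -> [-2, -2, -4, -2]
OVER    -> [-2, -2, -4, -2, -4]
MUL     -> [-2, -2, -4, 8]
MUL     -> [-2, -2, -32]
ROT     -> [-2, -32, -2]
POP     -> [-2, -32]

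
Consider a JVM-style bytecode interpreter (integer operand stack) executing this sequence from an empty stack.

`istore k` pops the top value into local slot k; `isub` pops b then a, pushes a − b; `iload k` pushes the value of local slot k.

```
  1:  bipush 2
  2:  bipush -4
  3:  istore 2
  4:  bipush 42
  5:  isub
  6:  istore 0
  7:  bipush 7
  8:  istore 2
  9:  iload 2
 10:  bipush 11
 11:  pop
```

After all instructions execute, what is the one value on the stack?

bipush 2  -> [2]
bipush -4 -> [2, -4]
istore 2  -> [2]
bipush 42 -> [2, 42]
isub      -> [-40]
istore 0  -> []
bipush 7  -> [7]
istore 2  -> []
iload 2   -> [7]
bipush 11 -> [7, 11]
pop       -> [7]

7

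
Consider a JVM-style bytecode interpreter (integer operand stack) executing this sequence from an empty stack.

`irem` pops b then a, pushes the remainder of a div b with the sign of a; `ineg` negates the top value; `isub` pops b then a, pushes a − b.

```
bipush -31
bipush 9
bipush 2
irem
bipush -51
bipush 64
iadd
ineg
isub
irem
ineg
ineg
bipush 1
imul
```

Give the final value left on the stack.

bipush -31 : [-31]
bipush 9   : [-31, 9]
bipush 2   : [-31, 9, 2]
irem       : [-31, 1]
bipush -51 : [-31, 1, -51]
bipush 64  : [-31, 1, -51, 64]
iadd       : [-31, 1, 13]
ineg       : [-31, 1, -13]
isub       : [-31, 14]
irem       : [-3]
ineg       : [3]
ineg       : [-3]
bipush 1   : [-3, 1]
imul       : [-3]

-3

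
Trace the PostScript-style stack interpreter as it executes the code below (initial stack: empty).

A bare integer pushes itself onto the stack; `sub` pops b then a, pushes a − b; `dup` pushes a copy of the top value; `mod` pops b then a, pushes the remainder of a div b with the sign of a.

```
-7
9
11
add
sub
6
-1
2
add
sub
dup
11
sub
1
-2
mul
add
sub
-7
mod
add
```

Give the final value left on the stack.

-21

-7  → -7
9   → -7 9
11  → -7 9 11
add → -7 20
sub → -27
6   → -27 6
-1  → -27 6 -1
2   → -27 6 -1 2
add → -27 6 1
sub → -27 5
dup → -27 5 5
11  → -27 5 5 11
sub → -27 5 -6
1   → -27 5 -6 1
-2  → -27 5 -6 1 -2
mul → -27 5 -6 -2
add → -27 5 -8
sub → -27 13
-7  → -27 13 -7
mod → -27 6
add → -21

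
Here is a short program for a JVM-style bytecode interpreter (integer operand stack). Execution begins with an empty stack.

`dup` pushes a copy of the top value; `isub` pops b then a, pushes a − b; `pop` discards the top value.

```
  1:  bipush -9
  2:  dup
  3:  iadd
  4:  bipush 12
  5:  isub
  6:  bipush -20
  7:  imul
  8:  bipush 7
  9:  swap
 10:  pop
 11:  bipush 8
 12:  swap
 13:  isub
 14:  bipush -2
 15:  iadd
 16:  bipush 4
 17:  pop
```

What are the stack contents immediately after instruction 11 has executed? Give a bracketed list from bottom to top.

bipush -9  → [-9]
dup        → [-9, -9]
iadd       → [-18]
bipush 12  → [-18, 12]
isub       → [-30]
bipush -20 → [-30, -20]
imul       → [600]
bipush 7   → [600, 7]
swap       → [7, 600]
pop        → [7]
bipush 8   → [7, 8]

[7, 8]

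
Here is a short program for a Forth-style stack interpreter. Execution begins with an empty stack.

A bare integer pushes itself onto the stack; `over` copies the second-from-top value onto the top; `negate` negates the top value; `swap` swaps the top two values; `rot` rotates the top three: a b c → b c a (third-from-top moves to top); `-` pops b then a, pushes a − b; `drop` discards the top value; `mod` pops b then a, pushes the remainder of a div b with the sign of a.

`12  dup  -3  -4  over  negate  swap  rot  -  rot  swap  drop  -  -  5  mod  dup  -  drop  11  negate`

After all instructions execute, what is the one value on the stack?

12      12
dup     12 12
-3      12 12 -3
-4      12 12 -3 -4
over    12 12 -3 -4 -3
negate  12 12 -3 -4 3
swap    12 12 -3 3 -4
rot     12 12 3 -4 -3
-       12 12 3 -1
rot     12 3 -1 12
swap    12 3 12 -1
drop    12 3 12
-       12 -9
-       21
5       21 5
mod     1
dup     1 1
-       0
drop    (empty)
11      11
negate  -11

-11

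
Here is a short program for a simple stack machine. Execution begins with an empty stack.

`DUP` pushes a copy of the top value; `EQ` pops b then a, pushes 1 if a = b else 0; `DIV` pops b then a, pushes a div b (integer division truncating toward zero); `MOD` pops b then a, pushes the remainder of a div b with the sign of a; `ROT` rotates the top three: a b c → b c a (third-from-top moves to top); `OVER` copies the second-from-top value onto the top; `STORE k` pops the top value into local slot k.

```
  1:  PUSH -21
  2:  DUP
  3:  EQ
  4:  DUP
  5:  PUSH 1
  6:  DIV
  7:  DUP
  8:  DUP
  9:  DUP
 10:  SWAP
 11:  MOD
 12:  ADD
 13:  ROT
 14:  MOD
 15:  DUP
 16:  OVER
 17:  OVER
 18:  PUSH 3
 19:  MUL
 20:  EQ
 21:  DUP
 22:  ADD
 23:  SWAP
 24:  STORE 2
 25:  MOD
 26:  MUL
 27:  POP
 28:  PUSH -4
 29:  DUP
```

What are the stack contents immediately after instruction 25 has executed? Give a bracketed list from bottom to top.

[1, 0]

PUSH -21 -> [-21]
DUP      -> [-21, -21]
EQ       -> [1]
DUP      -> [1, 1]
PUSH 1   -> [1, 1, 1]
DIV      -> [1, 1]
DUP      -> [1, 1, 1]
DUP      -> [1, 1, 1, 1]
DUP      -> [1, 1, 1, 1, 1]
SWAP     -> [1, 1, 1, 1, 1]
MOD      -> [1, 1, 1, 0]
ADD      -> [1, 1, 1]
ROT      -> [1, 1, 1]
MOD      -> [1, 0]
DUP      -> [1, 0, 0]
OVER     -> [1, 0, 0, 0]
OVER     -> [1, 0, 0, 0, 0]
PUSH 3   -> [1, 0, 0, 0, 0, 3]
MUL      -> [1, 0, 0, 0, 0]
EQ       -> [1, 0, 0, 1]
DUP      -> [1, 0, 0, 1, 1]
ADD      -> [1, 0, 0, 2]
SWAP     -> [1, 0, 2, 0]
STORE 2  -> [1, 0, 2]
MOD      -> [1, 0]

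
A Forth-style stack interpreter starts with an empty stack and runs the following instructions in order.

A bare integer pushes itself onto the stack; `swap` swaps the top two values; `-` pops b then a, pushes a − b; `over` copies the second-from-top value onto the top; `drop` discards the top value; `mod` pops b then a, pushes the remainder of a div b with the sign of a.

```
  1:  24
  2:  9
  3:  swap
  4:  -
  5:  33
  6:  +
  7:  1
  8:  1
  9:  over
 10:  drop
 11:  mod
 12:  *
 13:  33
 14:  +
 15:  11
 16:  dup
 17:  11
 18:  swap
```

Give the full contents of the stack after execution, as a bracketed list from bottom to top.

24   : 24
9    : 24 9
swap : 9 24
-    : -15
33   : -15 33
+    : 18
1    : 18 1
1    : 18 1 1
over : 18 1 1 1
drop : 18 1 1
mod  : 18 0
*    : 0
33   : 0 33
+    : 33
11   : 33 11
dup  : 33 11 11
11   : 33 11 11 11
swap : 33 11 11 11

[33, 11, 11, 11]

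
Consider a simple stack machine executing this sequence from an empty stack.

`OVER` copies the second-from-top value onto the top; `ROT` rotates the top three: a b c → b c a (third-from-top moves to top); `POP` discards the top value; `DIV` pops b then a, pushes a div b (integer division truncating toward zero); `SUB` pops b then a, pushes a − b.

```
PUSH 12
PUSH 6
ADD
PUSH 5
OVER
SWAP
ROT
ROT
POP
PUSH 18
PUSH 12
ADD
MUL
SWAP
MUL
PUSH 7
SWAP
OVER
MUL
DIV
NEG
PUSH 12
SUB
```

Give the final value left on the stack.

PUSH 12 → 12
PUSH 6  → 12 6
ADD     → 18
PUSH 5  → 18 5
OVER    → 18 5 18
SWAP    → 18 18 5
ROT     → 18 5 18
ROT     → 5 18 18
POP     → 5 18
PUSH 18 → 5 18 18
PUSH 12 → 5 18 18 12
ADD     → 5 18 30
MUL     → 5 540
SWAP    → 540 5
MUL     → 2700
PUSH 7  → 2700 7
SWAP    → 7 2700
OVER    → 7 2700 7
MUL     → 7 18900
DIV     → 0
NEG     → 0
PUSH 12 → 0 12
SUB     → -12

-12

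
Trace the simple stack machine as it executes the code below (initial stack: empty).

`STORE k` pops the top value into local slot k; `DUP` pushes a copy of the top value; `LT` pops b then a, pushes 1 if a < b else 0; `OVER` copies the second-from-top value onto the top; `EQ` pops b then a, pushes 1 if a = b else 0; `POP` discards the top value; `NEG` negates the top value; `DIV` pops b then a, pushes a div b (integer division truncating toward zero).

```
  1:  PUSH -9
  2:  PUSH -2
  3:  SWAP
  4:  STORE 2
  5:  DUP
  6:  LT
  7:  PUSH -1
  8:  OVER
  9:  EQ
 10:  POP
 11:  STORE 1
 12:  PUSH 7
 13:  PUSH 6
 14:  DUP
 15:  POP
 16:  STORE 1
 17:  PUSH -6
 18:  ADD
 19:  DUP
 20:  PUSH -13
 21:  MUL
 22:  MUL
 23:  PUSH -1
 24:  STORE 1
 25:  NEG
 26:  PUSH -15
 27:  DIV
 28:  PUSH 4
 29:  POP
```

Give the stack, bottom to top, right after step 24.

[-13]

PUSH -9  : [-9]
PUSH -2  : [-9, -2]
SWAP     : [-2, -9]
STORE 2  : [-2]
DUP      : [-2, -2]
LT       : [0]
PUSH -1  : [0, -1]
OVER     : [0, -1, 0]
EQ       : [0, 0]
POP      : [0]
STORE 1  : []
PUSH 7   : [7]
PUSH 6   : [7, 6]
DUP      : [7, 6, 6]
POP      : [7, 6]
STORE 1  : [7]
PUSH -6  : [7, -6]
ADD      : [1]
DUP      : [1, 1]
PUSH -13 : [1, 1, -13]
MUL      : [1, -13]
MUL      : [-13]
PUSH -1  : [-13, -1]
STORE 1  : [-13]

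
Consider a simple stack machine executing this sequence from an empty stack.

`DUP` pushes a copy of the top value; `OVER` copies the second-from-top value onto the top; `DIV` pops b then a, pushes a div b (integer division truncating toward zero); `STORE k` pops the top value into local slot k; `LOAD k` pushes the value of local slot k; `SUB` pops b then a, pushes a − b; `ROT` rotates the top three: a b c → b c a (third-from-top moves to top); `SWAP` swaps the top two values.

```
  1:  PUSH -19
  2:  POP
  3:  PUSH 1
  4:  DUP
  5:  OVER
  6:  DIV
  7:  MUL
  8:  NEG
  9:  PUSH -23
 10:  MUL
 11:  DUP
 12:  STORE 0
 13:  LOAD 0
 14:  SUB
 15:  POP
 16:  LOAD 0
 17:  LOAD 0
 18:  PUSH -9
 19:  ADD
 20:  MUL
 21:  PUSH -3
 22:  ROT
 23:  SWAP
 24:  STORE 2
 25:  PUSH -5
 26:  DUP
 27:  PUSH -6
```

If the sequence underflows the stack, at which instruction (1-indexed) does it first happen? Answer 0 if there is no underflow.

22

PUSH -19 → -19
POP      → (empty)
PUSH 1   → 1
DUP      → 1 1
OVER     → 1 1 1
DIV      → 1 1
MUL      → 1
NEG      → -1
PUSH -23 → -1 -23
MUL      → 23
DUP      → 23 23
STORE 0  → 23
LOAD 0   → 23 23
SUB      → 0
POP      → (empty)
LOAD 0   → 23
LOAD 0   → 23 23
PUSH -9  → 23 23 -9
ADD      → 23 14
MUL      → 322
PUSH -3  → 322 -3
ROT  — needs 3 operands, stack has 2 → underflow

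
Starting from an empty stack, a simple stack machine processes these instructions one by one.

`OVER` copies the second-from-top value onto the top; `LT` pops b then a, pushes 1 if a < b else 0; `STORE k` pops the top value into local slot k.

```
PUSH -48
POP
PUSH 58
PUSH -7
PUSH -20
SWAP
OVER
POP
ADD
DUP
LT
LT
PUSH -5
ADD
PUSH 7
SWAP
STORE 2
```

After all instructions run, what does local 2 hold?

-5

PUSH -48 -> [-48]
POP      -> []
PUSH 58  -> [58]
PUSH -7  -> [58, -7]
PUSH -20 -> [58, -7, -20]
SWAP     -> [58, -20, -7]
OVER     -> [58, -20, -7, -20]
POP      -> [58, -20, -7]
ADD      -> [58, -27]
DUP      -> [58, -27, -27]
LT       -> [58, 0]
LT       -> [0]
PUSH -5  -> [0, -5]
ADD      -> [-5]
PUSH 7   -> [-5, 7]
SWAP     -> [7, -5]
STORE 2  -> [7]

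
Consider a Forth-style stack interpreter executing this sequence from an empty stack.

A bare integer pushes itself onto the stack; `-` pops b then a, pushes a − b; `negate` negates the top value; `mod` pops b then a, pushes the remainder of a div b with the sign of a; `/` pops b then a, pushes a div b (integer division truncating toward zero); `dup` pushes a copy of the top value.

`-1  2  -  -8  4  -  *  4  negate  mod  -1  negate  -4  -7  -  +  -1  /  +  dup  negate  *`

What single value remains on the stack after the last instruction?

-1     -> [-1]
2      -> [-1, 2]
-      -> [-3]
-8     -> [-3, -8]
4      -> [-3, -8, 4]
-      -> [-3, -12]
*      -> [36]
4      -> [36, 4]
negate -> [36, -4]
mod    -> [0]
-1     -> [0, -1]
negate -> [0, 1]
-4     -> [0, 1, -4]
-7     -> [0, 1, -4, -7]
-      -> [0, 1, 3]
+      -> [0, 4]
-1     -> [0, 4, -1]
/      -> [0, -4]
+      -> [-4]
dup    -> [-4, -4]
negate -> [-4, 4]
*      -> [-16]

-16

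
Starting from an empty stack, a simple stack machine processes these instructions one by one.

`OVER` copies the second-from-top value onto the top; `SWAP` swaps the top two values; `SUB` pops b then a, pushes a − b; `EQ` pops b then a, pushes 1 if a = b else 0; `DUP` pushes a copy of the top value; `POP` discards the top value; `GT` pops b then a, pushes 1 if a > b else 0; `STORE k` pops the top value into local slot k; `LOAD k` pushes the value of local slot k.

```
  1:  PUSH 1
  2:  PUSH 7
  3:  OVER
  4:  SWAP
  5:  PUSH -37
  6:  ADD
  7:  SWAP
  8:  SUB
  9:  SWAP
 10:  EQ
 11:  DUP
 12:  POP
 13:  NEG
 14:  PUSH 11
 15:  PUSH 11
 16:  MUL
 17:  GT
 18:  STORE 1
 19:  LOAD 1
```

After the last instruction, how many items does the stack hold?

1

PUSH 1   -> 1
PUSH 7   -> 1 7
OVER     -> 1 7 1
SWAP     -> 1 1 7
PUSH -37 -> 1 1 7 -37
ADD      -> 1 1 -30
SWAP     -> 1 -30 1
SUB      -> 1 -31
SWAP     -> -31 1
EQ       -> 0
DUP      -> 0 0
POP      -> 0
NEG      -> 0
PUSH 11  -> 0 11
PUSH 11  -> 0 11 11
MUL      -> 0 121
GT       -> 0
STORE 1  -> (empty)
LOAD 1   -> 0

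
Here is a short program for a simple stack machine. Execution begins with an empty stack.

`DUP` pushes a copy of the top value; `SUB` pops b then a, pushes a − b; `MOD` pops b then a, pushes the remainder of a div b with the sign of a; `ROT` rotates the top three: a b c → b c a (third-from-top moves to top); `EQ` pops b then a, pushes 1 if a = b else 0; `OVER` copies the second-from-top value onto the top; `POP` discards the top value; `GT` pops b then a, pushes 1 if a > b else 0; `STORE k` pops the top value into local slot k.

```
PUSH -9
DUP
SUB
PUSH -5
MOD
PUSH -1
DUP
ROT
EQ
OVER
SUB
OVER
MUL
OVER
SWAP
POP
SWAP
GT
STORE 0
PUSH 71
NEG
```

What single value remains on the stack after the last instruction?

PUSH -9 -> [-9]
DUP     -> [-9, -9]
SUB     -> [0]
PUSH -5 -> [0, -5]
MOD     -> [0]
PUSH -1 -> [0, -1]
DUP     -> [0, -1, -1]
ROT     -> [-1, -1, 0]
EQ      -> [-1, 0]
OVER    -> [-1, 0, -1]
SUB     -> [-1, 1]
OVER    -> [-1, 1, -1]
MUL     -> [-1, -1]
OVER    -> [-1, -1, -1]
SWAP    -> [-1, -1, -1]
POP     -> [-1, -1]
SWAP    -> [-1, -1]
GT      -> [0]
STORE 0 -> []
PUSH 71 -> [71]
NEG     -> [-71]

-71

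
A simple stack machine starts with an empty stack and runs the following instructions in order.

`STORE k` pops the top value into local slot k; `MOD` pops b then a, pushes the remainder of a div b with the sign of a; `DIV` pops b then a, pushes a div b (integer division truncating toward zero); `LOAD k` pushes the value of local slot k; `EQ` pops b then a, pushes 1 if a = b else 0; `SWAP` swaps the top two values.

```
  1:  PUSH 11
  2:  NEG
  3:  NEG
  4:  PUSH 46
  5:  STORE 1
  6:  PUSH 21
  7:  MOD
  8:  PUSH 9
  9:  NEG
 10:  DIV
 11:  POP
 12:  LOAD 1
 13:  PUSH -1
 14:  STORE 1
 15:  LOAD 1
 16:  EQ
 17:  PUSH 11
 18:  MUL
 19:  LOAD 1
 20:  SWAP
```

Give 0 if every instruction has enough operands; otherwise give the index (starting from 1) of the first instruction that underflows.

PUSH 11 -> [11]
NEG     -> [-11]
NEG     -> [11]
PUSH 46 -> [11, 46]
STORE 1 -> [11]
PUSH 21 -> [11, 21]
MOD     -> [11]
PUSH 9  -> [11, 9]
NEG     -> [11, -9]
DIV     -> [-1]
POP     -> []
LOAD 1  -> [46]
PUSH -1 -> [46, -1]
STORE 1 -> [46]
LOAD 1  -> [46, -1]
EQ      -> [0]
PUSH 11 -> [0, 11]
MUL     -> [0]
LOAD 1  -> [0, -1]
SWAP    -> [-1, 0]

0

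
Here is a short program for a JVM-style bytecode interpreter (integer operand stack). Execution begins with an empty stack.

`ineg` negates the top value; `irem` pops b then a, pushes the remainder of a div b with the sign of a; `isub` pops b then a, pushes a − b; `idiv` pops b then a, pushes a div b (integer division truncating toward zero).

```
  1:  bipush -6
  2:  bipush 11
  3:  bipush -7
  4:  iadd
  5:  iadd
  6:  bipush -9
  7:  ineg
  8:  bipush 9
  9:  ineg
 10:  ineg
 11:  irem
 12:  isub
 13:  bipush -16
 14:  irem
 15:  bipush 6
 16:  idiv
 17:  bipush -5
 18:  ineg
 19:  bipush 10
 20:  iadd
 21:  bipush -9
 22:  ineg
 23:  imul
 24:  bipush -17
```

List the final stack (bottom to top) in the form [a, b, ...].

[0, 135, -17]

bipush -6  -> -6
bipush 11  -> -6 11
bipush -7  -> -6 11 -7
iadd       -> -6 4
iadd       -> -2
bipush -9  -> -2 -9
ineg       -> -2 9
bipush 9   -> -2 9 9
ineg       -> -2 9 -9
ineg       -> -2 9 9
irem       -> -2 0
isub       -> -2
bipush -16 -> -2 -16
irem       -> -2
bipush 6   -> -2 6
idiv       -> 0
bipush -5  -> 0 -5
ineg       -> 0 5
bipush 10  -> 0 5 10
iadd       -> 0 15
bipush -9  -> 0 15 -9
ineg       -> 0 15 9
imul       -> 0 135
bipush -17 -> 0 135 -17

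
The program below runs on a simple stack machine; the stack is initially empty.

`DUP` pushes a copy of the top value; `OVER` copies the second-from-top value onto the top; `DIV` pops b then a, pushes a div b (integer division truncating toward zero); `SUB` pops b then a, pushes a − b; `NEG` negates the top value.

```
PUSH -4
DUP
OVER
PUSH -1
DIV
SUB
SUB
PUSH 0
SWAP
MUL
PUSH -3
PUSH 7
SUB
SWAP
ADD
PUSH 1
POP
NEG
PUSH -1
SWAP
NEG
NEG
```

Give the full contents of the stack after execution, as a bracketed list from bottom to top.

[-1, 10]

PUSH -4 -> -4
DUP     -> -4 -4
OVER    -> -4 -4 -4
PUSH -1 -> -4 -4 -4 -1
DIV     -> -4 -4 4
SUB     -> -4 -8
SUB     -> 4
PUSH 0  -> 4 0
SWAP    -> 0 4
MUL     -> 0
PUSH -3 -> 0 -3
PUSH 7  -> 0 -3 7
SUB     -> 0 -10
SWAP    -> -10 0
ADD     -> -10
PUSH 1  -> -10 1
POP     -> -10
NEG     -> 10
PUSH -1 -> 10 -1
SWAP    -> -1 10
NEG     -> -1 -10
NEG     -> -1 10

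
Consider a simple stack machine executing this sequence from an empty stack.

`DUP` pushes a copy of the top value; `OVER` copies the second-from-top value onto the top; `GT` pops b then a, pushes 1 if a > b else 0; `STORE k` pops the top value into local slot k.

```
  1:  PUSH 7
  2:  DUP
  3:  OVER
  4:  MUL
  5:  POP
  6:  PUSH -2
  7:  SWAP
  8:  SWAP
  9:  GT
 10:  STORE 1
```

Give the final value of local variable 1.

PUSH 7  : 7
DUP     : 7 7
OVER    : 7 7 7
MUL     : 7 49
POP     : 7
PUSH -2 : 7 -2
SWAP    : -2 7
SWAP    : 7 -2
GT      : 1
STORE 1 : (empty)

1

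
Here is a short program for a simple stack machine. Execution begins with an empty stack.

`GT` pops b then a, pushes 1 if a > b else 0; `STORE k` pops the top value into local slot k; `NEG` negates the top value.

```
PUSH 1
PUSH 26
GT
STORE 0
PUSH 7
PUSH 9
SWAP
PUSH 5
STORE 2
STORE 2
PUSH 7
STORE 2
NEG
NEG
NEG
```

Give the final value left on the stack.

-9

PUSH 1   [1]
PUSH 26  [1, 26]
GT       [0]
STORE 0  []
PUSH 7   [7]
PUSH 9   [7, 9]
SWAP     [9, 7]
PUSH 5   [9, 7, 5]
STORE 2  [9, 7]
STORE 2  [9]
PUSH 7   [9, 7]
STORE 2  [9]
NEG      [-9]
NEG      [9]
NEG      [-9]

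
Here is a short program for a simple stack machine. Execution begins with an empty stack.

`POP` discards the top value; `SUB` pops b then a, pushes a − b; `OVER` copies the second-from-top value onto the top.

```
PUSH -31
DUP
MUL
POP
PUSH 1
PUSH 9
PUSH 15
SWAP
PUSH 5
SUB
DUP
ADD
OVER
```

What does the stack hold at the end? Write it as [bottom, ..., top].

[1, 15, 8, 15]

PUSH -31 → [-31]
DUP      → [-31, -31]
MUL      → [961]
POP      → []
PUSH 1   → [1]
PUSH 9   → [1, 9]
PUSH 15  → [1, 9, 15]
SWAP     → [1, 15, 9]
PUSH 5   → [1, 15, 9, 5]
SUB      → [1, 15, 4]
DUP      → [1, 15, 4, 4]
ADD      → [1, 15, 8]
OVER     → [1, 15, 8, 15]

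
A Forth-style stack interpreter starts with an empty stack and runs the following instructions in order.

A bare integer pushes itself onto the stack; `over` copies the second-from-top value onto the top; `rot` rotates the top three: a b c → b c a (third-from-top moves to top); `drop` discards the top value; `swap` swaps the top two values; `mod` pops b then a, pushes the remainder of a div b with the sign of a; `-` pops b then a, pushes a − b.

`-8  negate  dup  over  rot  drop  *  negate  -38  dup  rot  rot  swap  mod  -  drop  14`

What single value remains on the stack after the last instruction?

14

-8     : [-8]
negate : [8]
dup    : [8, 8]
over   : [8, 8, 8]
rot    : [8, 8, 8]
drop   : [8, 8]
*      : [64]
negate : [-64]
-38    : [-64, -38]
dup    : [-64, -38, -38]
rot    : [-38, -38, -64]
rot    : [-38, -64, -38]
swap   : [-38, -38, -64]
mod    : [-38, -38]
-      : [0]
drop   : []
14     : [14]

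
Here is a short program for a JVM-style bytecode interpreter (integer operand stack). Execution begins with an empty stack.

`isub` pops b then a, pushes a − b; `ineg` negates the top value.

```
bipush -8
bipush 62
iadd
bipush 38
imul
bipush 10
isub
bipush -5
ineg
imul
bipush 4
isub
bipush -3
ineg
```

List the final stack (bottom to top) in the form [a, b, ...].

[10206, 3]

bipush -8 : -8
bipush 62 : -8 62
iadd      : 54
bipush 38 : 54 38
imul      : 2052
bipush 10 : 2052 10
isub      : 2042
bipush -5 : 2042 -5
ineg      : 2042 5
imul      : 10210
bipush 4  : 10210 4
isub      : 10206
bipush -3 : 10206 -3
ineg      : 10206 3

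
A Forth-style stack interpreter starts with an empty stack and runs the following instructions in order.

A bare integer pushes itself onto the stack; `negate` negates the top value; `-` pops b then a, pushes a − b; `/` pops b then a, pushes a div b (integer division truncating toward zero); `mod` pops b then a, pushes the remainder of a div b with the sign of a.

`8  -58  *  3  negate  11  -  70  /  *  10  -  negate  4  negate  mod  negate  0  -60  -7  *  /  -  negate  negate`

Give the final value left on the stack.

8      : [8]
-58    : [8, -58]
*      : [-464]
3      : [-464, 3]
negate : [-464, -3]
11     : [-464, -3, 11]
-      : [-464, -14]
70     : [-464, -14, 70]
/      : [-464, 0]
*      : [0]
10     : [0, 10]
-      : [-10]
negate : [10]
4      : [10, 4]
negate : [10, -4]
mod    : [2]
negate : [-2]
0      : [-2, 0]
-60    : [-2, 0, -60]
-7     : [-2, 0, -60, -7]
*      : [-2, 0, 420]
/      : [-2, 0]
-      : [-2]
negate : [2]
negate : [-2]

-2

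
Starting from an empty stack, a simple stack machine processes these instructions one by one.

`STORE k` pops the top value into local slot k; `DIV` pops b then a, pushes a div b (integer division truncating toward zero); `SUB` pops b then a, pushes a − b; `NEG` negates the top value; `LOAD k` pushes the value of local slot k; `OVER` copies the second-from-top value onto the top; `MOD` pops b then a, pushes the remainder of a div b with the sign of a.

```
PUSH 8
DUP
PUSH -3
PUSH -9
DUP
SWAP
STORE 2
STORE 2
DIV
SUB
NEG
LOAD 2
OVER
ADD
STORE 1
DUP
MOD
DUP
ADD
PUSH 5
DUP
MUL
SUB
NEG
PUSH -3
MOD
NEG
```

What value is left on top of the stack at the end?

-1

PUSH 8   [8]
DUP      [8, 8]
PUSH -3  [8, 8, -3]
PUSH -9  [8, 8, -3, -9]
DUP      [8, 8, -3, -9, -9]
SWAP     [8, 8, -3, -9, -9]
STORE 2  [8, 8, -3, -9]
STORE 2  [8, 8, -3]
DIV      [8, -2]
SUB      [10]
NEG      [-10]
LOAD 2   [-10, -9]
OVER     [-10, -9, -10]
ADD      [-10, -19]
STORE 1  [-10]
DUP      [-10, -10]
MOD      [0]
DUP      [0, 0]
ADD      [0]
PUSH 5   [0, 5]
DUP      [0, 5, 5]
MUL      [0, 25]
SUB      [-25]
NEG      [25]
PUSH -3  [25, -3]
MOD      [1]
NEG      [-1]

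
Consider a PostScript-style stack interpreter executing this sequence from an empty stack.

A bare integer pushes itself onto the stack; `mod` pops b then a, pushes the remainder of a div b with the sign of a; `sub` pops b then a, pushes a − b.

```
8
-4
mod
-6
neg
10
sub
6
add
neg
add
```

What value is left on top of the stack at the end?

-2

8   → [8]
-4  → [8, -4]
mod → [0]
-6  → [0, -6]
neg → [0, 6]
10  → [0, 6, 10]
sub → [0, -4]
6   → [0, -4, 6]
add → [0, 2]
neg → [0, -2]
add → [-2]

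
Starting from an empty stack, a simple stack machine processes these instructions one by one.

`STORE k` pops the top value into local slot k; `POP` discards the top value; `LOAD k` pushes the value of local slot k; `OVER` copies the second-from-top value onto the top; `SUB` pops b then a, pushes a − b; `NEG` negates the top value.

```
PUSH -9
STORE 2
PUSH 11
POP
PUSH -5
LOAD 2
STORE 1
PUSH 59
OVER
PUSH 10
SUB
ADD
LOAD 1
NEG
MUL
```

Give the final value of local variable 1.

-9

PUSH -9 → [-9]
STORE 2 → []
PUSH 11 → [11]
POP     → []
PUSH -5 → [-5]
LOAD 2  → [-5, -9]
STORE 1 → [-5]
PUSH 59 → [-5, 59]
OVER    → [-5, 59, -5]
PUSH 10 → [-5, 59, -5, 10]
SUB     → [-5, 59, -15]
ADD     → [-5, 44]
LOAD 1  → [-5, 44, -9]
NEG     → [-5, 44, 9]
MUL     → [-5, 396]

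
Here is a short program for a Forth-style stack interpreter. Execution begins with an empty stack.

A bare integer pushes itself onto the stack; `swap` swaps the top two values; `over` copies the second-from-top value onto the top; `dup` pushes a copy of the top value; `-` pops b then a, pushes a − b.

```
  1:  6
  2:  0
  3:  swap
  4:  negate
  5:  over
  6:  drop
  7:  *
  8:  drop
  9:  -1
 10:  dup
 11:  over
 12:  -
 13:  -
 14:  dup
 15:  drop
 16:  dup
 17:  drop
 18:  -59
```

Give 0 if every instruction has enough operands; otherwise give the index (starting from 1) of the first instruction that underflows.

0

6      -> 6
0      -> 6 0
swap   -> 0 6
negate -> 0 -6
over   -> 0 -6 0
drop   -> 0 -6
*      -> 0
drop   -> (empty)
-1     -> -1
dup    -> -1 -1
over   -> -1 -1 -1
-      -> -1 0
-      -> -1
dup    -> -1 -1
drop   -> -1
dup    -> -1 -1
drop   -> -1
-59    -> -1 -59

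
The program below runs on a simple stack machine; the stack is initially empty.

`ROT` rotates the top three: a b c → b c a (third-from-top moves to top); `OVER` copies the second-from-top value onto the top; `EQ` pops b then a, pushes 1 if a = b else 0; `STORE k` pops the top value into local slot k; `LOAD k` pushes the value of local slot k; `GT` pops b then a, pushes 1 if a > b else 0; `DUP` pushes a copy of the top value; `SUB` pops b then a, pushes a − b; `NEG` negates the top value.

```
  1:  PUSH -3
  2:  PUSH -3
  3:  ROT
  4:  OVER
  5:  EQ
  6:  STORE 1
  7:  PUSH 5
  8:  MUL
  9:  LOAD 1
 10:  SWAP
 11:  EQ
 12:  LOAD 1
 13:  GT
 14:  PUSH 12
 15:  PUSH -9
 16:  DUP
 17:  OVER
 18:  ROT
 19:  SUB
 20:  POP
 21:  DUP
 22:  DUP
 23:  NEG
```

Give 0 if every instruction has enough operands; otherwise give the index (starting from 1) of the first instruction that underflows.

PUSH -3 → [-3]
PUSH -3 → [-3, -3]
ROT  — needs 3 operands, stack has 2 → underflow

3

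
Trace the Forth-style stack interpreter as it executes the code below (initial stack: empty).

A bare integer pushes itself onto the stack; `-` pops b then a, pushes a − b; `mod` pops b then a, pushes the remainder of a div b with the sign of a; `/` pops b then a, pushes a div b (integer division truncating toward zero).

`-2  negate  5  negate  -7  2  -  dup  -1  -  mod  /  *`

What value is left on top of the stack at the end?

-2      -2
negate  2
5       2 5
negate  2 -5
-7      2 -5 -7
2       2 -5 -7 2
-       2 -5 -9
dup     2 -5 -9 -9
-1      2 -5 -9 -9 -1
-       2 -5 -9 -8
mod     2 -5 -1
/       2 5
*       10

10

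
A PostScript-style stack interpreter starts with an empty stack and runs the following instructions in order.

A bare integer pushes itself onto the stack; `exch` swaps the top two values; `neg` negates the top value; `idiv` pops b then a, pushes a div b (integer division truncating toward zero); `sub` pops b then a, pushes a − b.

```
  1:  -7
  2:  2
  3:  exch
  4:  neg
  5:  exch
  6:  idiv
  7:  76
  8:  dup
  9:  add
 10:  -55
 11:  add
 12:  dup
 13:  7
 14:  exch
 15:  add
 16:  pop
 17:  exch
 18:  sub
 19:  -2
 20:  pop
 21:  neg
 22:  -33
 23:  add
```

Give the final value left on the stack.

-7    [-7]
2     [-7, 2]
exch  [2, -7]
neg   [2, 7]
exch  [7, 2]
idiv  [3]
76    [3, 76]
dup   [3, 76, 76]
add   [3, 152]
-55   [3, 152, -55]
add   [3, 97]
dup   [3, 97, 97]
7     [3, 97, 97, 7]
exch  [3, 97, 7, 97]
add   [3, 97, 104]
pop   [3, 97]
exch  [97, 3]
sub   [94]
-2    [94, -2]
pop   [94]
neg   [-94]
-33   [-94, -33]
add   [-127]

-127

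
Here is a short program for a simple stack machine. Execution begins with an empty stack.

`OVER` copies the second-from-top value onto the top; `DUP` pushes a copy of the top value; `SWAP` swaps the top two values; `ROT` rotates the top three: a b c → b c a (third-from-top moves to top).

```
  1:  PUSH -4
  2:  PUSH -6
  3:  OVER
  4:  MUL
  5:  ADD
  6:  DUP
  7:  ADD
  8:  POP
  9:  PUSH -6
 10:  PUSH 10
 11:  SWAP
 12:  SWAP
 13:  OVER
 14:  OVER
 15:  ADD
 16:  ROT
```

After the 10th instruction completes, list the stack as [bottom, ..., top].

[-6, 10]

PUSH -4 : -4
PUSH -6 : -4 -6
OVER    : -4 -6 -4
MUL     : -4 24
ADD     : 20
DUP     : 20 20
ADD     : 40
POP     : (empty)
PUSH -6 : -6
PUSH 10 : -6 10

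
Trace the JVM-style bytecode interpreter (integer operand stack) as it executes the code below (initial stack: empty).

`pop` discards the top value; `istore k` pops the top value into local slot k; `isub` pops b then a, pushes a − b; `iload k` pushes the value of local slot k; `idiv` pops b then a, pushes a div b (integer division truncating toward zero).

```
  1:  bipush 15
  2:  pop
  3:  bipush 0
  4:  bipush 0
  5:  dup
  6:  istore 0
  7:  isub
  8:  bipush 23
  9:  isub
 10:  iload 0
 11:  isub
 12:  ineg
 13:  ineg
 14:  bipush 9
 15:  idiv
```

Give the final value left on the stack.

-2

bipush 15  15
pop        (empty)
bipush 0   0
bipush 0   0 0
dup        0 0 0
istore 0   0 0
isub       0
bipush 23  0 23
isub       -23
iload 0    -23 0
isub       -23
ineg       23
ineg       -23
bipush 9   -23 9
idiv       -2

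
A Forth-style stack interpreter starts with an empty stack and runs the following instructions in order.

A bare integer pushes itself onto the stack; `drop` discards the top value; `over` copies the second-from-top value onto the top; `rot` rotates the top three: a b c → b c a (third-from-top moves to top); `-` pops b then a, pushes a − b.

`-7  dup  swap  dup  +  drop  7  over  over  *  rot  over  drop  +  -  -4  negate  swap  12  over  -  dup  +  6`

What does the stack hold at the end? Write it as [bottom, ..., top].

[4, 63, -102, 6]

-7      -7
dup     -7 -7
swap    -7 -7
dup     -7 -7 -7
+       -7 -14
drop    -7
7       -7 7
over    -7 7 -7
over    -7 7 -7 7
*       -7 7 -49
rot     7 -49 -7
over    7 -49 -7 -49
drop    7 -49 -7
+       7 -56
-       63
-4      63 -4
negate  63 4
swap    4 63
12      4 63 12
over    4 63 12 63
-       4 63 -51
dup     4 63 -51 -51
+       4 63 -102
6       4 63 -102 6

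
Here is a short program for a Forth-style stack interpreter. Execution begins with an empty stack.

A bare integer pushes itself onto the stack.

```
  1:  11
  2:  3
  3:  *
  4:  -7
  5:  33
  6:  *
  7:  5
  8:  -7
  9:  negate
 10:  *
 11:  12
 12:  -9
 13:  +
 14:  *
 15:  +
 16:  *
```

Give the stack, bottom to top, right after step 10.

[33, -231, 35]

11     -> [11]
3      -> [11, 3]
*      -> [33]
-7     -> [33, -7]
33     -> [33, -7, 33]
*      -> [33, -231]
5      -> [33, -231, 5]
-7     -> [33, -231, 5, -7]
negate -> [33, -231, 5, 7]
*      -> [33, -231, 35]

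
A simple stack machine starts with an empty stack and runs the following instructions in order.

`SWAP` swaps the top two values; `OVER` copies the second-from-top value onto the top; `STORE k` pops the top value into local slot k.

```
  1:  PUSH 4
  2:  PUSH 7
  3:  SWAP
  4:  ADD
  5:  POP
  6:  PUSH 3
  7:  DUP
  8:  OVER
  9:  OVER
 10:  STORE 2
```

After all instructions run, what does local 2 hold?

3

PUSH 4  -> 4
PUSH 7  -> 4 7
SWAP    -> 7 4
ADD     -> 11
POP     -> (empty)
PUSH 3  -> 3
DUP     -> 3 3
OVER    -> 3 3 3
OVER    -> 3 3 3 3
STORE 2 -> 3 3 3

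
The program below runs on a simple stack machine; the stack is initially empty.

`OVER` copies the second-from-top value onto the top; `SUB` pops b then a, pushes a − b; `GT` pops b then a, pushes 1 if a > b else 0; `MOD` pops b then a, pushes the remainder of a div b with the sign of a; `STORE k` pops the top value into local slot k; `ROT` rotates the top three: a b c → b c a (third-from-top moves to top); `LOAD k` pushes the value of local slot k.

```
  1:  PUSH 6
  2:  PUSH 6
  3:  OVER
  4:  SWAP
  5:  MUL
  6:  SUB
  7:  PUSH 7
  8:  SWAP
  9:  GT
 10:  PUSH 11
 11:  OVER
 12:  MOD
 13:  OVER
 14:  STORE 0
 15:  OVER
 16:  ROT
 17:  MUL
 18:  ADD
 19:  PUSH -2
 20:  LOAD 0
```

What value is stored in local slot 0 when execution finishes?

PUSH 6   6
PUSH 6   6 6
OVER     6 6 6
SWAP     6 6 6
MUL      6 36
SUB      -30
PUSH 7   -30 7
SWAP     7 -30
GT       1
PUSH 11  1 11
OVER     1 11 1
MOD      1 0
OVER     1 0 1
STORE 0  1 0
OVER     1 0 1
ROT      0 1 1
MUL      0 1
ADD      1
PUSH -2  1 -2
LOAD 0   1 -2 1

1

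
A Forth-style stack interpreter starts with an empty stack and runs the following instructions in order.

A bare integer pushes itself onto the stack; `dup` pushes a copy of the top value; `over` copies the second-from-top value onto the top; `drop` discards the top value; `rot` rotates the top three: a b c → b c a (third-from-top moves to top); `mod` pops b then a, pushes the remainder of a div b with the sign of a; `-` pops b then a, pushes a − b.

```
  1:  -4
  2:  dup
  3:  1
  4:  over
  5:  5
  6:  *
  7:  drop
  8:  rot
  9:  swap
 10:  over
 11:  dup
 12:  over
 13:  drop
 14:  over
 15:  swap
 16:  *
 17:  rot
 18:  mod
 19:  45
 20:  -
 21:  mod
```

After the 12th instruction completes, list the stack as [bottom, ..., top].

-4   : [-4]
dup  : [-4, -4]
1    : [-4, -4, 1]
over : [-4, -4, 1, -4]
5    : [-4, -4, 1, -4, 5]
*    : [-4, -4, 1, -20]
drop : [-4, -4, 1]
rot  : [-4, 1, -4]
swap : [-4, -4, 1]
over : [-4, -4, 1, -4]
dup  : [-4, -4, 1, -4, -4]
over : [-4, -4, 1, -4, -4, -4]

[-4, -4, 1, -4, -4, -4]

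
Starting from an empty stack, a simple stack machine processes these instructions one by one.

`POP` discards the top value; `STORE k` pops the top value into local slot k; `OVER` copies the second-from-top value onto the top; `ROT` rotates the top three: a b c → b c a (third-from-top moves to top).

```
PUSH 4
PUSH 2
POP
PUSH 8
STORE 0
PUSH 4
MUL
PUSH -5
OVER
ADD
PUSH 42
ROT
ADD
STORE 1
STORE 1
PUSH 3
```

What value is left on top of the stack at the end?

3

PUSH 4  → [4]
PUSH 2  → [4, 2]
POP     → [4]
PUSH 8  → [4, 8]
STORE 0 → [4]
PUSH 4  → [4, 4]
MUL     → [16]
PUSH -5 → [16, -5]
OVER    → [16, -5, 16]
ADD     → [16, 11]
PUSH 42 → [16, 11, 42]
ROT     → [11, 42, 16]
ADD     → [11, 58]
STORE 1 → [11]
STORE 1 → []
PUSH 3  → [3]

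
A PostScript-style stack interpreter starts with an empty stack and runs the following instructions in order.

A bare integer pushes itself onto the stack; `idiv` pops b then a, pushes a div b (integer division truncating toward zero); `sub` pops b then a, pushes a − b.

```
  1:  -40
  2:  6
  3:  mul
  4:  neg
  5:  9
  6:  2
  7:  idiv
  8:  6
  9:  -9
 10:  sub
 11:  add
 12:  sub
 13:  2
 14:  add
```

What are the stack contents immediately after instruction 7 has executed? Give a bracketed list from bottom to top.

-40  : -40
6    : -40 6
mul  : -240
neg  : 240
9    : 240 9
2    : 240 9 2
idiv : 240 4

[240, 4]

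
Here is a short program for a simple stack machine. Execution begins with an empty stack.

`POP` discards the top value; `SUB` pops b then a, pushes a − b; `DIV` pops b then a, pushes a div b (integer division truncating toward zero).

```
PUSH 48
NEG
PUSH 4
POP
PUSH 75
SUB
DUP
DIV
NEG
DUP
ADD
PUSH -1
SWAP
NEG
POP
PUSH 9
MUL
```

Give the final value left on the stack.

PUSH 48  48
NEG      -48
PUSH 4   -48 4
POP      -48
PUSH 75  -48 75
SUB      -123
DUP      -123 -123
DIV      1
NEG      -1
DUP      -1 -1
ADD      -2
PUSH -1  -2 -1
SWAP     -1 -2
NEG      -1 2
POP      -1
PUSH 9   -1 9
MUL      -9

-9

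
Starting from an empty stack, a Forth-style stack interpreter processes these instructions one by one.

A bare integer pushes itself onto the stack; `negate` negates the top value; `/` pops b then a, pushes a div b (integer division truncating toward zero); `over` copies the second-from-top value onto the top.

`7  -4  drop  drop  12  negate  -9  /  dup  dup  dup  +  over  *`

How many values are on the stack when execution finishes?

7      -> 7
-4     -> 7 -4
drop   -> 7
drop   -> (empty)
12     -> 12
negate -> -12
-9     -> -12 -9
/      -> 1
dup    -> 1 1
dup    -> 1 1 1
dup    -> 1 1 1 1
+      -> 1 1 2
over   -> 1 1 2 1
*      -> 1 1 2

3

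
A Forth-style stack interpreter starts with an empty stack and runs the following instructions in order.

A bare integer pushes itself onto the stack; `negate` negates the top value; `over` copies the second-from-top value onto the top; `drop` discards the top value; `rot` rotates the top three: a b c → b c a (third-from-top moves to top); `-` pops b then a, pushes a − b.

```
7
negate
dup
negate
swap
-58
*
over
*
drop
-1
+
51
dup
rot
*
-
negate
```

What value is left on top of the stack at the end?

7      : [7]
negate : [-7]
dup    : [-7, -7]
negate : [-7, 7]
swap   : [7, -7]
-58    : [7, -7, -58]
*      : [7, 406]
over   : [7, 406, 7]
*      : [7, 2842]
drop   : [7]
-1     : [7, -1]
+      : [6]
51     : [6, 51]
dup    : [6, 51, 51]
rot    : [51, 51, 6]
*      : [51, 306]
-      : [-255]
negate : [255]

255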